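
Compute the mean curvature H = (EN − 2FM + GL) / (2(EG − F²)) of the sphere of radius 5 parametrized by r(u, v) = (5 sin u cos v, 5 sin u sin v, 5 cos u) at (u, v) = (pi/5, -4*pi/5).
H = -1/5

With E = 25, F = 0, G = 25*sin(u)^2, L = -5*sin(u)/Abs(sin(u)), M = 0, N = -5*sin(u)^3/Abs(sin(u)), assemble
  H = (EN − 2FM + GL) / (2(EG − F²)) = -sin(u)/(5*Abs(sin(u))).
At (u, v) = (pi/5, -4*pi/5): H = -1/5.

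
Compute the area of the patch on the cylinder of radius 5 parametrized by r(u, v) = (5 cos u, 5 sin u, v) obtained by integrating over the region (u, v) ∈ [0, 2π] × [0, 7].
Area = 70*pi

Area = ∫∫ √(EG − F²) du dv with √(EG − F²) = 5. Integrating over [0, 2π] × [0, 7] gives 70*pi.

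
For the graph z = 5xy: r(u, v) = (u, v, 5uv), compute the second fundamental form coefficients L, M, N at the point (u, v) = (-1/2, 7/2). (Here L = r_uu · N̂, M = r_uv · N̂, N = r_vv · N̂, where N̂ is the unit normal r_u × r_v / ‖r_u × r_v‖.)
L = 0;  M = 5*sqrt(1254)/627;  N = 0

Compute the unit normal N̂(u, v) = (-5*v/sqrt(25*u^2 + 25*v^2 + 1), -5*u/sqrt(25*u^2 + 25*v^2 + 1), 1/sqrt(25*u^2 + 25*v^2 + 1)), and the second partials r_uu, r_uv, r_vv. Take dot products:
  L(u, v) = r_uu · N̂ = 0,
  M(u, v) = r_uv · N̂ = 5/sqrt(25*u^2 + 25*v^2 + 1),
  N(u, v) = r_vv · N̂ = 0.
Evaluating at (u, v) = (-1/2, 7/2):
  L = 0, M = 5*sqrt(1254)/627, N = 0.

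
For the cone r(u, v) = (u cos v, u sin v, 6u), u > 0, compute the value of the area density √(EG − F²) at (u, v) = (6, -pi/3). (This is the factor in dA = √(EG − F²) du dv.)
√(EG − F²)|_{(6, -pi/3)} = 6*sqrt(37)

E = 37, F = 0, G = u^2, so EG − F² = 37*u^2. Taking the positive square root: √(EG − F²) = sqrt(37)*Abs(u). At (u, v) = (6, -pi/3): 6*sqrt(37).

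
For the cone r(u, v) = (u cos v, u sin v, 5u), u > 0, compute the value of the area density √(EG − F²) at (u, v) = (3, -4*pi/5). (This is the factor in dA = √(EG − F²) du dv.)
√(EG − F²)|_{(3, -4*pi/5)} = 3*sqrt(26)

E = 26, F = 0, G = u^2, so EG − F² = 26*u^2. Taking the positive square root: √(EG − F²) = sqrt(26)*Abs(u). At (u, v) = (3, -4*pi/5): 3*sqrt(26).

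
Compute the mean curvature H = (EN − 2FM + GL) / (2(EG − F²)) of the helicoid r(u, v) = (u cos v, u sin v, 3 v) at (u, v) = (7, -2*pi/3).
H = 0

With E = 1, F = 0, G = u^2 + 9, L = 0, M = -3/sqrt(u^2 + 9), N = 0, assemble
  H = (EN − 2FM + GL) / (2(EG − F²)) = 0.
At (u, v) = (7, -2*pi/3): H = 0.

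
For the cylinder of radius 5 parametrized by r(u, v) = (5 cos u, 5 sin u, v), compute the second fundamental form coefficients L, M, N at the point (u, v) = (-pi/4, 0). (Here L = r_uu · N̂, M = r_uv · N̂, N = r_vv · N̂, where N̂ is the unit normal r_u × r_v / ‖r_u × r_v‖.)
L = -5;  M = 0;  N = 0

Compute the unit normal N̂(u, v) = (cos(u), sin(u), 0), and the second partials r_uu, r_uv, r_vv. Take dot products:
  L(u, v) = r_uu · N̂ = -5,
  M(u, v) = r_uv · N̂ = 0,
  N(u, v) = r_vv · N̂ = 0.
Evaluating at (u, v) = (-pi/4, 0):
  L = -5, M = 0, N = 0.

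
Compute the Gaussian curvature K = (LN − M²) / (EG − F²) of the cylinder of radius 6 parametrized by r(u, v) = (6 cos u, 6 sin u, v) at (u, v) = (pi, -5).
K = 0

Coefficients of the first fundamental form: E = 36, F = 0, G = 1.
Coefficients of the second fundamental form: L = -6, M = 0, N = 0.
Assemble K = (LN − M²)/(EG − F²) = 0. At (u, v) = (pi, -5): K = 0.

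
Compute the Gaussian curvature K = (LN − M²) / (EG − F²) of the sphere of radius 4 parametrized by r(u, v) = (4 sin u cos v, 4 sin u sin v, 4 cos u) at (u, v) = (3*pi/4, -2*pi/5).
K = 1/16

Coefficients of the first fundamental form: E = 16, F = 0, G = 16*sin(u)^2.
Coefficients of the second fundamental form: L = -4*sin(u)/Abs(sin(u)), M = 0, N = -4*sin(u)^3/Abs(sin(u)).
Assemble K = (LN − M²)/(EG − F²) = 1/16. At (u, v) = (3*pi/4, -2*pi/5): K = 1/16.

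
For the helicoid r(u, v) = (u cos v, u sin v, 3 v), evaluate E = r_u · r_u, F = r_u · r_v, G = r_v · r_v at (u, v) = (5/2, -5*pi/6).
E = 1;  F = 0;  G = 61/4

Partials: r_u = (cos(v), sin(v), 0), r_v = (-u*sin(v), u*cos(v), 3). As functions of (u, v):
  E = r_u · r_u = 1,
  F = r_u · r_v = 0,
  G = r_v · r_v = u^2 + 9.
Evaluating at (u, v) = (5/2, -5*pi/6): E = 1, F = 0, G = 61/4.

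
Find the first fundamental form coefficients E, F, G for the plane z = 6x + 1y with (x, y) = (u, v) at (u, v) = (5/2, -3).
E = 37;  F = 6;  G = 2

Partials: r_u = (1, 0, 6), r_v = (0, 1, 1). As functions of (u, v):
  E = r_u · r_u = 37,
  F = r_u · r_v = 6,
  G = r_v · r_v = 2.
Evaluating at (u, v) = (5/2, -3): E = 37, F = 6, G = 2.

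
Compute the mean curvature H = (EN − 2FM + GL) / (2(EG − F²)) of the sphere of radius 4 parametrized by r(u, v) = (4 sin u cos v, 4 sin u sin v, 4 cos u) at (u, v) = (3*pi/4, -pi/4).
H = -1/4

With E = 16, F = 0, G = 16*sin(u)^2, L = -4*sin(u)/Abs(sin(u)), M = 0, N = -4*sin(u)^3/Abs(sin(u)), assemble
  H = (EN − 2FM + GL) / (2(EG − F²)) = -sin(u)/(4*Abs(sin(u))).
At (u, v) = (3*pi/4, -pi/4): H = -1/4.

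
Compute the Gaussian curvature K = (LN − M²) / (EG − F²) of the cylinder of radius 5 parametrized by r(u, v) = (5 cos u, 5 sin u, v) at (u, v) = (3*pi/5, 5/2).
K = 0

Coefficients of the first fundamental form: E = 25, F = 0, G = 1.
Coefficients of the second fundamental form: L = -5, M = 0, N = 0.
Assemble K = (LN − M²)/(EG − F²) = 0. At (u, v) = (3*pi/5, 5/2): K = 0.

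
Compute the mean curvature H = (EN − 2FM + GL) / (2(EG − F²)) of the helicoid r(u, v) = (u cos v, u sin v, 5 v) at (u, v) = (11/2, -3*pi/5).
H = 0

With E = 1, F = 0, G = u^2 + 25, L = 0, M = -5/sqrt(u^2 + 25), N = 0, assemble
  H = (EN − 2FM + GL) / (2(EG − F²)) = 0.
At (u, v) = (11/2, -3*pi/5): H = 0.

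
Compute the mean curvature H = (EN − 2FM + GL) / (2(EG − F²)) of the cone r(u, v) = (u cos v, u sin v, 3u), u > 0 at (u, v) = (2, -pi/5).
H = 3*sqrt(10)/40

With E = 10, F = 0, G = u^2, L = 0, M = 0, N = 3*sqrt(10)*u^2/(10*Abs(u)), assemble
  H = (EN − 2FM + GL) / (2(EG − F²)) = 3*sqrt(10)/(20*Abs(u)).
At (u, v) = (2, -pi/5): H = 3*sqrt(10)/40.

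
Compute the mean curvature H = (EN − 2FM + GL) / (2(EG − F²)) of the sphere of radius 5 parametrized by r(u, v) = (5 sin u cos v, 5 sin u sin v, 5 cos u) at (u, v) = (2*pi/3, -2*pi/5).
H = -1/5

With E = 25, F = 0, G = 25*sin(u)^2, L = -5*sin(u)/Abs(sin(u)), M = 0, N = -5*sin(u)^3/Abs(sin(u)), assemble
  H = (EN − 2FM + GL) / (2(EG − F²)) = -sin(u)/(5*Abs(sin(u))).
At (u, v) = (2*pi/3, -2*pi/5): H = -1/5.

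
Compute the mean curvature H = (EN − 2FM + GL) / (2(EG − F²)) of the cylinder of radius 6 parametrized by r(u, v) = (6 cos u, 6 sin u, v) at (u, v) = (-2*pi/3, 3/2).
H = -1/12

With E = 36, F = 0, G = 1, L = -6, M = 0, N = 0, assemble
  H = (EN − 2FM + GL) / (2(EG − F²)) = -1/12.
At (u, v) = (-2*pi/3, 3/2): H = -1/12.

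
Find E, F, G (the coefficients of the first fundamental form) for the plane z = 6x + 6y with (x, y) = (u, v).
E = 37;  F = 36;  G = 37

Compute partials: r_u = (1, 0, 6), r_v = (0, 1, 6). Then
  E = r_u · r_u = 37,
  F = r_u · r_v = 36,
  G = r_v · r_v = 37.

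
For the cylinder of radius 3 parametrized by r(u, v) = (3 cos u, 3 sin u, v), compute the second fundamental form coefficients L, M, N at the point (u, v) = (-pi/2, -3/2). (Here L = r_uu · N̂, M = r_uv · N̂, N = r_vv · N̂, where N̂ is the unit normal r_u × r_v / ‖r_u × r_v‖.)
L = -3;  M = 0;  N = 0

Compute the unit normal N̂(u, v) = (cos(u), sin(u), 0), and the second partials r_uu, r_uv, r_vv. Take dot products:
  L(u, v) = r_uu · N̂ = -3,
  M(u, v) = r_uv · N̂ = 0,
  N(u, v) = r_vv · N̂ = 0.
Evaluating at (u, v) = (-pi/2, -3/2):
  L = -3, M = 0, N = 0.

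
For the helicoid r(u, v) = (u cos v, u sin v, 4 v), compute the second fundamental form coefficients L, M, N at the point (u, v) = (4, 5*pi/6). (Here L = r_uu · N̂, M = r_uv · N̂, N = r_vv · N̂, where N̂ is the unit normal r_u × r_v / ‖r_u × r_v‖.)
L = 0;  M = -sqrt(2)/2;  N = 0

Compute the unit normal N̂(u, v) = (4*sin(v)/sqrt(u^2 + 16), -4*cos(v)/sqrt(u^2 + 16), u/sqrt(u^2 + 16)), and the second partials r_uu, r_uv, r_vv. Take dot products:
  L(u, v) = r_uu · N̂ = 0,
  M(u, v) = r_uv · N̂ = -4/sqrt(u^2 + 16),
  N(u, v) = r_vv · N̂ = 0.
Evaluating at (u, v) = (4, 5*pi/6):
  L = 0, M = -sqrt(2)/2, N = 0.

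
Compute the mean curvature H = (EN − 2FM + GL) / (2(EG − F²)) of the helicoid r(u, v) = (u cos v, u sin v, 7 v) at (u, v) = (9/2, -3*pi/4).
H = 0

With E = 1, F = 0, G = u^2 + 49, L = 0, M = -7/sqrt(u^2 + 49), N = 0, assemble
  H = (EN − 2FM + GL) / (2(EG − F²)) = 0.
At (u, v) = (9/2, -3*pi/4): H = 0.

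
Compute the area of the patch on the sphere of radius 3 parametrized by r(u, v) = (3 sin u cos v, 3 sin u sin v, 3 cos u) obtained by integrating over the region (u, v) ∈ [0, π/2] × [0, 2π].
Area = 18*pi

Area = ∫∫ √(EG − F²) du dv with √(EG − F²) = 9*Abs(sin(u)). Integrating over [0, π/2] × [0, 2π] gives 18*pi.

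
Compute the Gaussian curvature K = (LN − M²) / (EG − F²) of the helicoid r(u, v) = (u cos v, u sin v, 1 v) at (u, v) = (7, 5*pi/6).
K = -1/2500

Coefficients of the first fundamental form: E = 1, F = 0, G = u^2 + 1.
Coefficients of the second fundamental form: L = 0, M = -1/sqrt(u^2 + 1), N = 0.
Assemble K = (LN − M²)/(EG − F²) = -1/(u^2 + 1)^2. At (u, v) = (7, 5*pi/6): K = -1/2500.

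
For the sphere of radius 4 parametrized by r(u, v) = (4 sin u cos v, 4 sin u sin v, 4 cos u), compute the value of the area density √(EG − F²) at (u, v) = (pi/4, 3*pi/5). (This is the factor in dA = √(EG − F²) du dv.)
√(EG − F²)|_{(pi/4, 3*pi/5)} = 8*sqrt(2)

E = 16, F = 0, G = 16*sin(u)^2, so EG − F² = 256*sin(u)^2. Taking the positive square root: √(EG − F²) = 16*Abs(sin(u)). At (u, v) = (pi/4, 3*pi/5): 8*sqrt(2).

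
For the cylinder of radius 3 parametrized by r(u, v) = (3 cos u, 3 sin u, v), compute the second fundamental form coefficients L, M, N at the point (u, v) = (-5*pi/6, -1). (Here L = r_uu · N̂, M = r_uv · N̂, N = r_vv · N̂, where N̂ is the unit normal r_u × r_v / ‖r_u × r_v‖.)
L = -3;  M = 0;  N = 0

Compute the unit normal N̂(u, v) = (cos(u), sin(u), 0), and the second partials r_uu, r_uv, r_vv. Take dot products:
  L(u, v) = r_uu · N̂ = -3,
  M(u, v) = r_uv · N̂ = 0,
  N(u, v) = r_vv · N̂ = 0.
Evaluating at (u, v) = (-5*pi/6, -1):
  L = -3, M = 0, N = 0.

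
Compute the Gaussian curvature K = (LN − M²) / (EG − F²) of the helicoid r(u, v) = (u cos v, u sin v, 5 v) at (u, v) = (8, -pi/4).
K = -25/7921

Coefficients of the first fundamental form: E = 1, F = 0, G = u^2 + 25.
Coefficients of the second fundamental form: L = 0, M = -5/sqrt(u^2 + 25), N = 0.
Assemble K = (LN − M²)/(EG − F²) = -25/(u^2 + 25)^2. At (u, v) = (8, -pi/4): K = -25/7921.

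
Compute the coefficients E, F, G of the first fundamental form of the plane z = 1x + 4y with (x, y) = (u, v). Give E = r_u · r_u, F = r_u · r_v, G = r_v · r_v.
E = 2;  F = 4;  G = 17

Compute partials: r_u = (1, 0, 1), r_v = (0, 1, 4). Then
  E = r_u · r_u = 2,
  F = r_u · r_v = 4,
  G = r_v · r_v = 17.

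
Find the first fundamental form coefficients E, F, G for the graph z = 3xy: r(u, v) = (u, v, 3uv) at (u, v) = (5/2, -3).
E = 82;  F = -135/2;  G = 229/4

Partials: r_u = (1, 0, 3*v), r_v = (0, 1, 3*u). As functions of (u, v):
  E = r_u · r_u = 9*v^2 + 1,
  F = r_u · r_v = 9*u*v,
  G = r_v · r_v = 9*u^2 + 1.
Evaluating at (u, v) = (5/2, -3): E = 82, F = -135/2, G = 229/4.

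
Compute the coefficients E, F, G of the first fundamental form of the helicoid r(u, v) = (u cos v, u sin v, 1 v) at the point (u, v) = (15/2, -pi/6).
E = 1;  F = 0;  G = 229/4

Partials: r_u = (cos(v), sin(v), 0), r_v = (-u*sin(v), u*cos(v), 1). As functions of (u, v):
  E = r_u · r_u = 1,
  F = r_u · r_v = 0,
  G = r_v · r_v = u^2 + 1.
Evaluating at (u, v) = (15/2, -pi/6): E = 1, F = 0, G = 229/4.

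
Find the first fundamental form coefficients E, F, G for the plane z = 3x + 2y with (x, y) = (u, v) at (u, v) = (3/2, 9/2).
E = 10;  F = 6;  G = 5

Partials: r_u = (1, 0, 3), r_v = (0, 1, 2). As functions of (u, v):
  E = r_u · r_u = 10,
  F = r_u · r_v = 6,
  G = r_v · r_v = 5.
Evaluating at (u, v) = (3/2, 9/2): E = 10, F = 6, G = 5.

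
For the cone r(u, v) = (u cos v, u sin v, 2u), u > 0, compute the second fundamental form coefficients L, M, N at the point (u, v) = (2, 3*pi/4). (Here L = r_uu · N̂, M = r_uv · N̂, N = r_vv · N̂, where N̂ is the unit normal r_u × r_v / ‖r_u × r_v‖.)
L = 0;  M = 0;  N = 4*sqrt(5)/5

Compute the unit normal N̂(u, v) = (-2*sqrt(5)*u*cos(v)/(5*Abs(u)), -2*sqrt(5)*u*sin(v)/(5*Abs(u)), sqrt(5)*u/(5*Abs(u))), and the second partials r_uu, r_uv, r_vv. Take dot products:
  L(u, v) = r_uu · N̂ = 0,
  M(u, v) = r_uv · N̂ = 0,
  N(u, v) = r_vv · N̂ = 2*sqrt(5)*u^2/(5*Abs(u)).
Evaluating at (u, v) = (2, 3*pi/4):
  L = 0, M = 0, N = 4*sqrt(5)/5.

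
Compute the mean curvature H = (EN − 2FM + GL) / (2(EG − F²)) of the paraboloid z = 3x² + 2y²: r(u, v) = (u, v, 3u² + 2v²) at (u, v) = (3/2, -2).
H = 359*sqrt(146)/21316

With E = 36*u^2 + 1, F = 24*u*v, G = 16*v^2 + 1, L = 6/sqrt(36*u^2 + 16*v^2 + 1), M = 0, N = 4/sqrt(36*u^2 + 16*v^2 + 1), assemble
  H = (EN − 2FM + GL) / (2(EG − F²)) = (72*u^2 + 48*v^2 + 5)/(36*u^2 + 16*v^2 + 1)^(3/2).
At (u, v) = (3/2, -2): H = 359*sqrt(146)/21316.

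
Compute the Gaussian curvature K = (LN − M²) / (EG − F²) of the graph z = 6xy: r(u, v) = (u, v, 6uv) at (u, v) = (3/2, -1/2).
K = -36/8281

Coefficients of the first fundamental form: E = 36*v^2 + 1, F = 36*u*v, G = 36*u^2 + 1.
Coefficients of the second fundamental form: L = 0, M = 6/sqrt(36*u^2 + 36*v^2 + 1), N = 0.
Assemble K = (LN − M²)/(EG − F²) = -36/(1296*u^4 + 2592*u^2*v^2 + 72*u^2 + 1296*v^4 + 72*v^2 + 1). At (u, v) = (3/2, -1/2): K = -36/8281.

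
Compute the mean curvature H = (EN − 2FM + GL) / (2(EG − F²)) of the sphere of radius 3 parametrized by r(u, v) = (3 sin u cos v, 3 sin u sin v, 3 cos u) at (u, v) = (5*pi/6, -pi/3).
H = -1/3

With E = 9, F = 0, G = 9*sin(u)^2, L = -3*sin(u)/Abs(sin(u)), M = 0, N = -3*sin(u)^3/Abs(sin(u)), assemble
  H = (EN − 2FM + GL) / (2(EG − F²)) = -sin(u)/(3*Abs(sin(u))).
At (u, v) = (5*pi/6, -pi/3): H = -1/3.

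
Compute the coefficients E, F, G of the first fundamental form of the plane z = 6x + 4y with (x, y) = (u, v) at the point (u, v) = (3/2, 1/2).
E = 37;  F = 24;  G = 17

Partials: r_u = (1, 0, 6), r_v = (0, 1, 4). As functions of (u, v):
  E = r_u · r_u = 37,
  F = r_u · r_v = 24,
  G = r_v · r_v = 17.
Evaluating at (u, v) = (3/2, 1/2): E = 37, F = 24, G = 17.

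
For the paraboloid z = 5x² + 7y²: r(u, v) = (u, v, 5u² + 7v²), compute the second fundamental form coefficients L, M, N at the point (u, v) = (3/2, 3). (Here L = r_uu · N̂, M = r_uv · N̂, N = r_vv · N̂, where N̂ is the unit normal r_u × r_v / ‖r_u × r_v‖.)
L = sqrt(1990)/199;  M = 0;  N = 7*sqrt(1990)/995

Compute the unit normal N̂(u, v) = (-10*u/sqrt(100*u^2 + 196*v^2 + 1), -14*v/sqrt(100*u^2 + 196*v^2 + 1), 1/sqrt(100*u^2 + 196*v^2 + 1)), and the second partials r_uu, r_uv, r_vv. Take dot products:
  L(u, v) = r_uu · N̂ = 10/sqrt(100*u^2 + 196*v^2 + 1),
  M(u, v) = r_uv · N̂ = 0,
  N(u, v) = r_vv · N̂ = 14/sqrt(100*u^2 + 196*v^2 + 1).
Evaluating at (u, v) = (3/2, 3):
  L = sqrt(1990)/199, M = 0, N = 7*sqrt(1990)/995.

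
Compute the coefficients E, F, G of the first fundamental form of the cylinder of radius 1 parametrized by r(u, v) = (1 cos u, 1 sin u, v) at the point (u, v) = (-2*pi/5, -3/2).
E = 1;  F = 0;  G = 1

Partials: r_u = (-sin(u), cos(u), 0), r_v = (0, 0, 1). As functions of (u, v):
  E = r_u · r_u = 1,
  F = r_u · r_v = 0,
  G = r_v · r_v = 1.
Evaluating at (u, v) = (-2*pi/5, -3/2): E = 1, F = 0, G = 1.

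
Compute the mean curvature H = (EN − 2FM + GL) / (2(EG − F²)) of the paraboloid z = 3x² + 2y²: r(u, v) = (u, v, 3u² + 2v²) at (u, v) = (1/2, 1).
H = 71*sqrt(26)/676

With E = 36*u^2 + 1, F = 24*u*v, G = 16*v^2 + 1, L = 6/sqrt(36*u^2 + 16*v^2 + 1), M = 0, N = 4/sqrt(36*u^2 + 16*v^2 + 1), assemble
  H = (EN − 2FM + GL) / (2(EG − F²)) = (72*u^2 + 48*v^2 + 5)/(36*u^2 + 16*v^2 + 1)^(3/2).
At (u, v) = (1/2, 1): H = 71*sqrt(26)/676.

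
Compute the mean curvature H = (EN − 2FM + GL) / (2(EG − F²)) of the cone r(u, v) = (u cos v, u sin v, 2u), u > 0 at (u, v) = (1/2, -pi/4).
H = 2*sqrt(5)/5

With E = 5, F = 0, G = u^2, L = 0, M = 0, N = 2*sqrt(5)*u^2/(5*Abs(u)), assemble
  H = (EN − 2FM + GL) / (2(EG − F²)) = sqrt(5)/(5*Abs(u)).
At (u, v) = (1/2, -pi/4): H = 2*sqrt(5)/5.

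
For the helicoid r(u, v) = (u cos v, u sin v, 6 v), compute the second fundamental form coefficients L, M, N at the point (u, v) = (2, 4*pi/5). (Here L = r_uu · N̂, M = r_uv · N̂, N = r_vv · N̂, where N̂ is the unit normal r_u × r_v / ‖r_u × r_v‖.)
L = 0;  M = -3*sqrt(10)/10;  N = 0

Compute the unit normal N̂(u, v) = (6*sin(v)/sqrt(u^2 + 36), -6*cos(v)/sqrt(u^2 + 36), u/sqrt(u^2 + 36)), and the second partials r_uu, r_uv, r_vv. Take dot products:
  L(u, v) = r_uu · N̂ = 0,
  M(u, v) = r_uv · N̂ = -6/sqrt(u^2 + 36),
  N(u, v) = r_vv · N̂ = 0.
Evaluating at (u, v) = (2, 4*pi/5):
  L = 0, M = -3*sqrt(10)/10, N = 0.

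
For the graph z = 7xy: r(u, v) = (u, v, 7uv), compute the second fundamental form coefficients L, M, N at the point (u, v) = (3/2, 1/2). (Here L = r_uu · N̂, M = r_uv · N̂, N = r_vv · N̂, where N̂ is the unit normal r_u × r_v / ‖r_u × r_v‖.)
L = 0;  M = 7*sqrt(494)/247;  N = 0

Compute the unit normal N̂(u, v) = (-7*v/sqrt(49*u^2 + 49*v^2 + 1), -7*u/sqrt(49*u^2 + 49*v^2 + 1), 1/sqrt(49*u^2 + 49*v^2 + 1)), and the second partials r_uu, r_uv, r_vv. Take dot products:
  L(u, v) = r_uu · N̂ = 0,
  M(u, v) = r_uv · N̂ = 7/sqrt(49*u^2 + 49*v^2 + 1),
  N(u, v) = r_vv · N̂ = 0.
Evaluating at (u, v) = (3/2, 1/2):
  L = 0, M = 7*sqrt(494)/247, N = 0.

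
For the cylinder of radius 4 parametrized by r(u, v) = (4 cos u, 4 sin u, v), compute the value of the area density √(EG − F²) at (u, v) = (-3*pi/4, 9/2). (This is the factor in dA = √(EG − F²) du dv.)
√(EG − F²)|_{(-3*pi/4, 9/2)} = 4

E = 16, F = 0, G = 1, so EG − F² = 16. Taking the positive square root: √(EG − F²) = 4. At (u, v) = (-3*pi/4, 9/2): 4.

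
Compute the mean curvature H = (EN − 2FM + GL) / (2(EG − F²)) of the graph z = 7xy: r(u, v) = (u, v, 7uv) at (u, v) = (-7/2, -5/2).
H = -2401*sqrt(30)/119790

With E = 49*v^2 + 1, F = 49*u*v, G = 49*u^2 + 1, L = 0, M = 7/sqrt(49*u^2 + 49*v^2 + 1), N = 0, assemble
  H = (EN − 2FM + GL) / (2(EG − F²)) = -343*u*v/(49*u^2 + 49*v^2 + 1)^(3/2).
At (u, v) = (-7/2, -5/2): H = -2401*sqrt(30)/119790.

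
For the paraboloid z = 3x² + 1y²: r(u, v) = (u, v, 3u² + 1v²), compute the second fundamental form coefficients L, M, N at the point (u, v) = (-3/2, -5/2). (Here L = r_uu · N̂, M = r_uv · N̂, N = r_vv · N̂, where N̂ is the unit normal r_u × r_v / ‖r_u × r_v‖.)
L = 6*sqrt(107)/107;  M = 0;  N = 2*sqrt(107)/107

Compute the unit normal N̂(u, v) = (-6*u/sqrt(36*u^2 + 4*v^2 + 1), -2*v/sqrt(36*u^2 + 4*v^2 + 1), 1/sqrt(36*u^2 + 4*v^2 + 1)), and the second partials r_uu, r_uv, r_vv. Take dot products:
  L(u, v) = r_uu · N̂ = 6/sqrt(36*u^2 + 4*v^2 + 1),
  M(u, v) = r_uv · N̂ = 0,
  N(u, v) = r_vv · N̂ = 2/sqrt(36*u^2 + 4*v^2 + 1).
Evaluating at (u, v) = (-3/2, -5/2):
  L = 6*sqrt(107)/107, M = 0, N = 2*sqrt(107)/107.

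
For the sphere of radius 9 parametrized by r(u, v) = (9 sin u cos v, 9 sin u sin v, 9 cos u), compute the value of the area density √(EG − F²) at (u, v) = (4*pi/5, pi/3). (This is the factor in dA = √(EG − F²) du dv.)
√(EG − F²)|_{(4*pi/5, pi/3)} = 81*sqrt(10 - 2*sqrt(5))/4

E = 81, F = 0, G = 81*sin(u)^2, so EG − F² = 6561*sin(u)^2. Taking the positive square root: √(EG − F²) = 81*Abs(sin(u)). At (u, v) = (4*pi/5, pi/3): 81*sqrt(10 - 2*sqrt(5))/4.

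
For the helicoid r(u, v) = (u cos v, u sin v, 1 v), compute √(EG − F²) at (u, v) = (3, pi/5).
√(EG − F²)|_{(3, pi/5)} = sqrt(10)

E = 1, F = 0, G = u^2 + 1; EG − F² = u^2 + 1; √(EG − F²) = sqrt(u^2 + 1). At the given point: sqrt(10).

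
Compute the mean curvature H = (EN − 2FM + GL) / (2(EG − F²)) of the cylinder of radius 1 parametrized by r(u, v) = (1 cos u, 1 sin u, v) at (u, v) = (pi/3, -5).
H = -1/2

With E = 1, F = 0, G = 1, L = -1, M = 0, N = 0, assemble
  H = (EN − 2FM + GL) / (2(EG − F²)) = -1/2.
At (u, v) = (pi/3, -5): H = -1/2.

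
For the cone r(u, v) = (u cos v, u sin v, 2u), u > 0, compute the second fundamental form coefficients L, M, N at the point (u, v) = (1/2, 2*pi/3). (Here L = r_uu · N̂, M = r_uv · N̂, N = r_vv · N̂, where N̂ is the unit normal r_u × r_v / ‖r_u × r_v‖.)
L = 0;  M = 0;  N = sqrt(5)/5

Compute the unit normal N̂(u, v) = (-2*sqrt(5)*u*cos(v)/(5*Abs(u)), -2*sqrt(5)*u*sin(v)/(5*Abs(u)), sqrt(5)*u/(5*Abs(u))), and the second partials r_uu, r_uv, r_vv. Take dot products:
  L(u, v) = r_uu · N̂ = 0,
  M(u, v) = r_uv · N̂ = 0,
  N(u, v) = r_vv · N̂ = 2*sqrt(5)*u^2/(5*Abs(u)).
Evaluating at (u, v) = (1/2, 2*pi/3):
  L = 0, M = 0, N = sqrt(5)/5.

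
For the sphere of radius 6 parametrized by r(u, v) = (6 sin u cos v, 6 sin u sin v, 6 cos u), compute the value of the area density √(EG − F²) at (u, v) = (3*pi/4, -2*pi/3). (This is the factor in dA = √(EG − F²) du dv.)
√(EG − F²)|_{(3*pi/4, -2*pi/3)} = 18*sqrt(2)

E = 36, F = 0, G = 36*sin(u)^2, so EG − F² = 1296*sin(u)^2. Taking the positive square root: √(EG − F²) = 36*Abs(sin(u)). At (u, v) = (3*pi/4, -2*pi/3): 18*sqrt(2).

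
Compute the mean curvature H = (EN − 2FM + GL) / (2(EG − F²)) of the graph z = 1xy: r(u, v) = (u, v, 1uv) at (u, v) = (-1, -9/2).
H = -36*sqrt(89)/7921

With E = v^2 + 1, F = u*v, G = u^2 + 1, L = 0, M = 1/sqrt(u^2 + v^2 + 1), N = 0, assemble
  H = (EN − 2FM + GL) / (2(EG − F²)) = -u*v/(u^2 + v^2 + 1)^(3/2).
At (u, v) = (-1, -9/2): H = -36*sqrt(89)/7921.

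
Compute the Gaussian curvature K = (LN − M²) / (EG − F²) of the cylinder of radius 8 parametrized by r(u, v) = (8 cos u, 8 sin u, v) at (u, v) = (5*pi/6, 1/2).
K = 0

Coefficients of the first fundamental form: E = 64, F = 0, G = 1.
Coefficients of the second fundamental form: L = -8, M = 0, N = 0.
Assemble K = (LN − M²)/(EG − F²) = 0. At (u, v) = (5*pi/6, 1/2): K = 0.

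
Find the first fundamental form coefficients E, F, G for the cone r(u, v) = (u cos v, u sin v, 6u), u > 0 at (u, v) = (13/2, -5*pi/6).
E = 37;  F = 0;  G = 169/4

Partials: r_u = (cos(v), sin(v), 6), r_v = (-u*sin(v), u*cos(v), 0). As functions of (u, v):
  E = r_u · r_u = 37,
  F = r_u · r_v = 0,
  G = r_v · r_v = u^2.
Evaluating at (u, v) = (13/2, -5*pi/6): E = 37, F = 0, G = 169/4.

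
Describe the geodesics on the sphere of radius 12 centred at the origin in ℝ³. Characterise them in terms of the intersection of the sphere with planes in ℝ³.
Geodesics on the sphere of radius 12 are great circles — circles of radius 12 obtained as the intersection of the sphere with planes through the origin (the centre of the sphere).

A curve α(t) of nonzero constant speed on the sphere of radius 12 is a geodesic iff its acceleration α̈ is everywhere normal to the surface, i.e. parallel to the radial vector α(t). Then d/dt(α × α̇) = α̇ × α̇ + α × α̈ = 0, so α × α̇ is a constant vector n ≠ 0 and α(t) · n = 0 for all t: α lies in the plane through the origin with normal n. The intersection of that plane with the sphere is a circle of radius 12 (a great circle). Conversely, a great circle traversed at constant speed has centripetal acceleration pointing at the origin, hence normal to the sphere, so every great circle is a geodesic.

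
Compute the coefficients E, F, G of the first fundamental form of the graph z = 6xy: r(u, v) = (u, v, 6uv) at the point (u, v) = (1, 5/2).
E = 226;  F = 90;  G = 37

Partials: r_u = (1, 0, 6*v), r_v = (0, 1, 6*u). As functions of (u, v):
  E = r_u · r_u = 36*v^2 + 1,
  F = r_u · r_v = 36*u*v,
  G = r_v · r_v = 36*u^2 + 1.
Evaluating at (u, v) = (1, 5/2): E = 226, F = 90, G = 37.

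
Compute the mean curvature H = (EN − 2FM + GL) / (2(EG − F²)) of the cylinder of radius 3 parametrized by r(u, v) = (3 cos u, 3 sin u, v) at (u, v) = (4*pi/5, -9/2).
H = -1/6

With E = 9, F = 0, G = 1, L = -3, M = 0, N = 0, assemble
  H = (EN − 2FM + GL) / (2(EG − F²)) = -1/6.
At (u, v) = (4*pi/5, -9/2): H = -1/6.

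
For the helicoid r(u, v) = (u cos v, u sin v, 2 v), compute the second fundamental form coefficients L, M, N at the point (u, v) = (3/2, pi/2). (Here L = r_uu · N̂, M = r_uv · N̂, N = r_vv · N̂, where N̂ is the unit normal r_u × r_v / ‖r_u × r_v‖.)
L = 0;  M = -4/5;  N = 0

Compute the unit normal N̂(u, v) = (2*sin(v)/sqrt(u^2 + 4), -2*cos(v)/sqrt(u^2 + 4), u/sqrt(u^2 + 4)), and the second partials r_uu, r_uv, r_vv. Take dot products:
  L(u, v) = r_uu · N̂ = 0,
  M(u, v) = r_uv · N̂ = -2/sqrt(u^2 + 4),
  N(u, v) = r_vv · N̂ = 0.
Evaluating at (u, v) = (3/2, pi/2):
  L = 0, M = -4/5, N = 0.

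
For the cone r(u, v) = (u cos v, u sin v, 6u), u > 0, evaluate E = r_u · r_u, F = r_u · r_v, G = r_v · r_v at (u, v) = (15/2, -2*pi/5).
E = 37;  F = 0;  G = 225/4

Partials: r_u = (cos(v), sin(v), 6), r_v = (-u*sin(v), u*cos(v), 0). As functions of (u, v):
  E = r_u · r_u = 37,
  F = r_u · r_v = 0,
  G = r_v · r_v = u^2.
Evaluating at (u, v) = (15/2, -2*pi/5): E = 37, F = 0, G = 225/4.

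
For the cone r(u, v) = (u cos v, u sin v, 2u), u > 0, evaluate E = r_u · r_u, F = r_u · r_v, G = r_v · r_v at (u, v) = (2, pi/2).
E = 5;  F = 0;  G = 4

Partials: r_u = (cos(v), sin(v), 2), r_v = (-u*sin(v), u*cos(v), 0). As functions of (u, v):
  E = r_u · r_u = 5,
  F = r_u · r_v = 0,
  G = r_v · r_v = u^2.
Evaluating at (u, v) = (2, pi/2): E = 5, F = 0, G = 4.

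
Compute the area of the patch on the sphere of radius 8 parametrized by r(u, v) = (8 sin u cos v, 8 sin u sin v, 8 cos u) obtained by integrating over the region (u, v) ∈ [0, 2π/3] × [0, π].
Area = 96*pi

Area = ∫∫ √(EG − F²) du dv with √(EG − F²) = 64*Abs(sin(u)). Integrating over [0, 2π/3] × [0, π] gives 96*pi.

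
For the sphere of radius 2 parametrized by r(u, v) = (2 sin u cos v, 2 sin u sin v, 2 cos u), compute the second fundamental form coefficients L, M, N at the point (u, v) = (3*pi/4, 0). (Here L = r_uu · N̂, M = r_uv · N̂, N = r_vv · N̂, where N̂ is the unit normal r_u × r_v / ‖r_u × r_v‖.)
L = -2;  M = 0;  N = -1

Compute the unit normal N̂(u, v) = (sin(u)^2*cos(v)/Abs(sin(u)), sin(u)^2*sin(v)/Abs(sin(u)), sin(2*u)/(2*Abs(sin(u)))), and the second partials r_uu, r_uv, r_vv. Take dot products:
  L(u, v) = r_uu · N̂ = -2*sin(u)/Abs(sin(u)),
  M(u, v) = r_uv · N̂ = 0,
  N(u, v) = r_vv · N̂ = -2*sin(u)^3/Abs(sin(u)).
Evaluating at (u, v) = (3*pi/4, 0):
  L = -2, M = 0, N = -1.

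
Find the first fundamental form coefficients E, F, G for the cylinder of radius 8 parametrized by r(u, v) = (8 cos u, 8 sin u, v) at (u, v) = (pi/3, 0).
E = 64;  F = 0;  G = 1

Partials: r_u = (-8*sin(u), 8*cos(u), 0), r_v = (0, 0, 1). As functions of (u, v):
  E = r_u · r_u = 64,
  F = r_u · r_v = 0,
  G = r_v · r_v = 1.
Evaluating at (u, v) = (pi/3, 0): E = 64, F = 0, G = 1.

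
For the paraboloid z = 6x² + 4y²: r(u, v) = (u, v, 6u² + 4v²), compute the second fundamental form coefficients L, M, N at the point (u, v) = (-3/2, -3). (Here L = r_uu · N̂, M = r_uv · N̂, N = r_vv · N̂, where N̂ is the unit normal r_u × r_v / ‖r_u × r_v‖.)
L = 12*sqrt(901)/901;  M = 0;  N = 8*sqrt(901)/901

Compute the unit normal N̂(u, v) = (-12*u/sqrt(144*u^2 + 64*v^2 + 1), -8*v/sqrt(144*u^2 + 64*v^2 + 1), 1/sqrt(144*u^2 + 64*v^2 + 1)), and the second partials r_uu, r_uv, r_vv. Take dot products:
  L(u, v) = r_uu · N̂ = 12/sqrt(144*u^2 + 64*v^2 + 1),
  M(u, v) = r_uv · N̂ = 0,
  N(u, v) = r_vv · N̂ = 8/sqrt(144*u^2 + 64*v^2 + 1).
Evaluating at (u, v) = (-3/2, -3):
  L = 12*sqrt(901)/901, M = 0, N = 8*sqrt(901)/901.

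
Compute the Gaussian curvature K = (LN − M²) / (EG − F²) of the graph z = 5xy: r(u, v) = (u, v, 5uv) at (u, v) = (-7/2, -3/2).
K = -100/528529

Coefficients of the first fundamental form: E = 25*v^2 + 1, F = 25*u*v, G = 25*u^2 + 1.
Coefficients of the second fundamental form: L = 0, M = 5/sqrt(25*u^2 + 25*v^2 + 1), N = 0.
Assemble K = (LN − M²)/(EG − F²) = -25/(625*u^4 + 1250*u^2*v^2 + 50*u^2 + 625*v^4 + 50*v^2 + 1). At (u, v) = (-7/2, -3/2): K = -100/528529.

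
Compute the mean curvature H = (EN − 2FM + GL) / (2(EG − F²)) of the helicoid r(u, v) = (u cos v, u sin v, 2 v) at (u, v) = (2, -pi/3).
H = 0

With E = 1, F = 0, G = u^2 + 4, L = 0, M = -2/sqrt(u^2 + 4), N = 0, assemble
  H = (EN − 2FM + GL) / (2(EG − F²)) = 0.
At (u, v) = (2, -pi/3): H = 0.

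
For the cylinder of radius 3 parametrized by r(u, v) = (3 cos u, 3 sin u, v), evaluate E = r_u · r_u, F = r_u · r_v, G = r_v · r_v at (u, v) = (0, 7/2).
E = 9;  F = 0;  G = 1

Partials: r_u = (-3*sin(u), 3*cos(u), 0), r_v = (0, 0, 1). As functions of (u, v):
  E = r_u · r_u = 9,
  F = r_u · r_v = 0,
  G = r_v · r_v = 1.
Evaluating at (u, v) = (0, 7/2): E = 9, F = 0, G = 1.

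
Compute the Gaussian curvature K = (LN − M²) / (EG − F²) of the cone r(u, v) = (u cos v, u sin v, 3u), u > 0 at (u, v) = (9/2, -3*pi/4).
K = 0

Coefficients of the first fundamental form: E = 10, F = 0, G = u^2.
Coefficients of the second fundamental form: L = 0, M = 0, N = 3*sqrt(10)*u^2/(10*Abs(u)).
Assemble K = (LN − M²)/(EG − F²) = 0. At (u, v) = (9/2, -3*pi/4): K = 0.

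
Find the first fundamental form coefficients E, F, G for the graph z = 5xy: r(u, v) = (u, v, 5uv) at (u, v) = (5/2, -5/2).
E = 629/4;  F = -625/4;  G = 629/4

Partials: r_u = (1, 0, 5*v), r_v = (0, 1, 5*u). As functions of (u, v):
  E = r_u · r_u = 25*v^2 + 1,
  F = r_u · r_v = 25*u*v,
  G = r_v · r_v = 25*u^2 + 1.
Evaluating at (u, v) = (5/2, -5/2): E = 629/4, F = -625/4, G = 629/4.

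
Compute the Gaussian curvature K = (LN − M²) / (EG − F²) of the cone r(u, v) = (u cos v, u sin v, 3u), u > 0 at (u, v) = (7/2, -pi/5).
K = 0

Coefficients of the first fundamental form: E = 10, F = 0, G = u^2.
Coefficients of the second fundamental form: L = 0, M = 0, N = 3*sqrt(10)*u^2/(10*Abs(u)).
Assemble K = (LN − M²)/(EG − F²) = 0. At (u, v) = (7/2, -pi/5): K = 0.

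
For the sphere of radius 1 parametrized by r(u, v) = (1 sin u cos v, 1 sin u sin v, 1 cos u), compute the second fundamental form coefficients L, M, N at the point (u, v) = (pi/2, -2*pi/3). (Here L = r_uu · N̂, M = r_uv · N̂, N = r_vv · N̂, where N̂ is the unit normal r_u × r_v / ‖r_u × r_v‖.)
L = -1;  M = 0;  N = -1

Compute the unit normal N̂(u, v) = (sin(u)^2*cos(v)/Abs(sin(u)), sin(u)^2*sin(v)/Abs(sin(u)), sin(2*u)/(2*Abs(sin(u)))), and the second partials r_uu, r_uv, r_vv. Take dot products:
  L(u, v) = r_uu · N̂ = -sin(u)/Abs(sin(u)),
  M(u, v) = r_uv · N̂ = 0,
  N(u, v) = r_vv · N̂ = -sin(u)^3/Abs(sin(u)).
Evaluating at (u, v) = (pi/2, -2*pi/3):
  L = -1, M = 0, N = -1.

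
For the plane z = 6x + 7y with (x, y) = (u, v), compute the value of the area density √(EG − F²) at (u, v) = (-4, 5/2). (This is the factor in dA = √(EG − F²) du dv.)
√(EG − F²)|_{(-4, 5/2)} = sqrt(86)

E = 37, F = 42, G = 50, so EG − F² = 86. Taking the positive square root: √(EG − F²) = sqrt(86). At (u, v) = (-4, 5/2): sqrt(86).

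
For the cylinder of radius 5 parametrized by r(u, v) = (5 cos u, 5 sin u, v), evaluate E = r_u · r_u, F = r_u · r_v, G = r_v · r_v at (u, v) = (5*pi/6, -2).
E = 25;  F = 0;  G = 1

Partials: r_u = (-5*sin(u), 5*cos(u), 0), r_v = (0, 0, 1). As functions of (u, v):
  E = r_u · r_u = 25,
  F = r_u · r_v = 0,
  G = r_v · r_v = 1.
Evaluating at (u, v) = (5*pi/6, -2): E = 25, F = 0, G = 1.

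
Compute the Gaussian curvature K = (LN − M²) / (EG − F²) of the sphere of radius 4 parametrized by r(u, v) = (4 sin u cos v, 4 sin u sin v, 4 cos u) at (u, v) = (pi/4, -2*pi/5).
K = 1/16

Coefficients of the first fundamental form: E = 16, F = 0, G = 16*sin(u)^2.
Coefficients of the second fundamental form: L = -4*sin(u)/Abs(sin(u)), M = 0, N = -4*sin(u)^3/Abs(sin(u)).
Assemble K = (LN − M²)/(EG − F²) = 1/16. At (u, v) = (pi/4, -2*pi/5): K = 1/16.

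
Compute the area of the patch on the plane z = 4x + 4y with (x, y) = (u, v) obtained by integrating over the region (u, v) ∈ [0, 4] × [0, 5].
Area = 20*sqrt(33)

Area = ∫∫ √(EG − F²) du dv with √(EG − F²) = sqrt(33). Integrating over [0, 4] × [0, 5] gives 20*sqrt(33).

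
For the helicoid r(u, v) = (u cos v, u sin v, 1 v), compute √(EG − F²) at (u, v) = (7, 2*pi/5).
√(EG − F²)|_{(7, 2*pi/5)} = 5*sqrt(2)

E = 1, F = 0, G = u^2 + 1; EG − F² = u^2 + 1; √(EG − F²) = sqrt(u^2 + 1). At the given point: 5*sqrt(2).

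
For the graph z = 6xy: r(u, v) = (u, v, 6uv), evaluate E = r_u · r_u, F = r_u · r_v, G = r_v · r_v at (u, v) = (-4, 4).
E = 577;  F = -576;  G = 577

Partials: r_u = (1, 0, 6*v), r_v = (0, 1, 6*u). As functions of (u, v):
  E = r_u · r_u = 36*v^2 + 1,
  F = r_u · r_v = 36*u*v,
  G = r_v · r_v = 36*u^2 + 1.
Evaluating at (u, v) = (-4, 4): E = 577, F = -576, G = 577.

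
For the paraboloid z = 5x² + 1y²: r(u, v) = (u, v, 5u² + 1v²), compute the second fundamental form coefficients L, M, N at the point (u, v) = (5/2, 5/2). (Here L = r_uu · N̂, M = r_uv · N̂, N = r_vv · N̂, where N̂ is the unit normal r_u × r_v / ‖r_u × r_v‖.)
L = 10*sqrt(651)/651;  M = 0;  N = 2*sqrt(651)/651

Compute the unit normal N̂(u, v) = (-10*u/sqrt(100*u^2 + 4*v^2 + 1), -2*v/sqrt(100*u^2 + 4*v^2 + 1), 1/sqrt(100*u^2 + 4*v^2 + 1)), and the second partials r_uu, r_uv, r_vv. Take dot products:
  L(u, v) = r_uu · N̂ = 10/sqrt(100*u^2 + 4*v^2 + 1),
  M(u, v) = r_uv · N̂ = 0,
  N(u, v) = r_vv · N̂ = 2/sqrt(100*u^2 + 4*v^2 + 1).
Evaluating at (u, v) = (5/2, 5/2):
  L = 10*sqrt(651)/651, M = 0, N = 2*sqrt(651)/651.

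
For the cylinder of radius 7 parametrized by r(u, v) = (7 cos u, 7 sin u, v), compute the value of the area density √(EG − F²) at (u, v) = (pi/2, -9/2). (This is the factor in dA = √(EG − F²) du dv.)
√(EG − F²)|_{(pi/2, -9/2)} = 7

E = 49, F = 0, G = 1, so EG − F² = 49. Taking the positive square root: √(EG − F²) = 7. At (u, v) = (pi/2, -9/2): 7.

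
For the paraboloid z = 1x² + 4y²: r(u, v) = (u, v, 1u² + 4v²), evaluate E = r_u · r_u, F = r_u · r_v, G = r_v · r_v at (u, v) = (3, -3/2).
E = 37;  F = -72;  G = 145

Partials: r_u = (1, 0, 2*u), r_v = (0, 1, 8*v). As functions of (u, v):
  E = r_u · r_u = 4*u^2 + 1,
  F = r_u · r_v = 16*u*v,
  G = r_v · r_v = 64*v^2 + 1.
Evaluating at (u, v) = (3, -3/2): E = 37, F = -72, G = 145.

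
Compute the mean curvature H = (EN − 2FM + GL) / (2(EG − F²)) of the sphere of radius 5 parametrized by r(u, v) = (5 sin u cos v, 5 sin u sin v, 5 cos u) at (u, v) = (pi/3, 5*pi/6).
H = -1/5

With E = 25, F = 0, G = 25*sin(u)^2, L = -5*sin(u)/Abs(sin(u)), M = 0, N = -5*sin(u)^3/Abs(sin(u)), assemble
  H = (EN − 2FM + GL) / (2(EG − F²)) = -sin(u)/(5*Abs(sin(u))).
At (u, v) = (pi/3, 5*pi/6): H = -1/5.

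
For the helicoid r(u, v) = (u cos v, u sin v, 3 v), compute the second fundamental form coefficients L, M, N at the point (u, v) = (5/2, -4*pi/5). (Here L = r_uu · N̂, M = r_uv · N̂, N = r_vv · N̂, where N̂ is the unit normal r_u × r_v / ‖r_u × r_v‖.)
L = 0;  M = -6*sqrt(61)/61;  N = 0

Compute the unit normal N̂(u, v) = (3*sin(v)/sqrt(u^2 + 9), -3*cos(v)/sqrt(u^2 + 9), u/sqrt(u^2 + 9)), and the second partials r_uu, r_uv, r_vv. Take dot products:
  L(u, v) = r_uu · N̂ = 0,
  M(u, v) = r_uv · N̂ = -3/sqrt(u^2 + 9),
  N(u, v) = r_vv · N̂ = 0.
Evaluating at (u, v) = (5/2, -4*pi/5):
  L = 0, M = -6*sqrt(61)/61, N = 0.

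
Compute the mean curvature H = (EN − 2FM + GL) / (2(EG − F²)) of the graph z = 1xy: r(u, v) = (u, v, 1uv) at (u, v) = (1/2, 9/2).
H = -9*sqrt(86)/3698

With E = v^2 + 1, F = u*v, G = u^2 + 1, L = 0, M = 1/sqrt(u^2 + v^2 + 1), N = 0, assemble
  H = (EN − 2FM + GL) / (2(EG − F²)) = -u*v/(u^2 + v^2 + 1)^(3/2).
At (u, v) = (1/2, 9/2): H = -9*sqrt(86)/3698.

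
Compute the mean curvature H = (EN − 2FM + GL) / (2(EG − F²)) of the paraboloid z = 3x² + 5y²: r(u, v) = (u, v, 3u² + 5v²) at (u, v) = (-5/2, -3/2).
H = 1808*sqrt(451)/203401

With E = 36*u^2 + 1, F = 60*u*v, G = 100*v^2 + 1, L = 6/sqrt(36*u^2 + 100*v^2 + 1), M = 0, N = 10/sqrt(36*u^2 + 100*v^2 + 1), assemble
  H = (EN − 2FM + GL) / (2(EG − F²)) = 4*(45*u^2 + 75*v^2 + 2)/(36*u^2 + 100*v^2 + 1)^(3/2).
At (u, v) = (-5/2, -3/2): H = 1808*sqrt(451)/203401.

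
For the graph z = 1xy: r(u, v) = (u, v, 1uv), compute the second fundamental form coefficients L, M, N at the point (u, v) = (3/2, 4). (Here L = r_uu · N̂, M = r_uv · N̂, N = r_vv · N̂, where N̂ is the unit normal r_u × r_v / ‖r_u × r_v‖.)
L = 0;  M = 2*sqrt(77)/77;  N = 0

Compute the unit normal N̂(u, v) = (-v/sqrt(u^2 + v^2 + 1), -u/sqrt(u^2 + v^2 + 1), 1/sqrt(u^2 + v^2 + 1)), and the second partials r_uu, r_uv, r_vv. Take dot products:
  L(u, v) = r_uu · N̂ = 0,
  M(u, v) = r_uv · N̂ = 1/sqrt(u^2 + v^2 + 1),
  N(u, v) = r_vv · N̂ = 0.
Evaluating at (u, v) = (3/2, 4):
  L = 0, M = 2*sqrt(77)/77, N = 0.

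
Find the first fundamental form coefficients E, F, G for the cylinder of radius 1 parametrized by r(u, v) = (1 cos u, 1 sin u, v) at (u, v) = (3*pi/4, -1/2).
E = 1;  F = 0;  G = 1

Partials: r_u = (-sin(u), cos(u), 0), r_v = (0, 0, 1). As functions of (u, v):
  E = r_u · r_u = 1,
  F = r_u · r_v = 0,
  G = r_v · r_v = 1.
Evaluating at (u, v) = (3*pi/4, -1/2): E = 1, F = 0, G = 1.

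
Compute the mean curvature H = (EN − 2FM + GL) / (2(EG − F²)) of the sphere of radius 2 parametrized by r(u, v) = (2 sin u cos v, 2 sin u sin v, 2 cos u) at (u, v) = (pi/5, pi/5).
H = -1/2

With E = 4, F = 0, G = 4*sin(u)^2, L = -2*sin(u)/Abs(sin(u)), M = 0, N = -2*sin(u)^3/Abs(sin(u)), assemble
  H = (EN − 2FM + GL) / (2(EG − F²)) = -sin(u)/(2*Abs(sin(u))).
At (u, v) = (pi/5, pi/5): H = -1/2.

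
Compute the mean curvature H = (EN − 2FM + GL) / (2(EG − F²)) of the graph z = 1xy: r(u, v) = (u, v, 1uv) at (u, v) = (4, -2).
H = 8*sqrt(21)/441

With E = v^2 + 1, F = u*v, G = u^2 + 1, L = 0, M = 1/sqrt(u^2 + v^2 + 1), N = 0, assemble
  H = (EN − 2FM + GL) / (2(EG − F²)) = -u*v/(u^2 + v^2 + 1)^(3/2).
At (u, v) = (4, -2): H = 8*sqrt(21)/441.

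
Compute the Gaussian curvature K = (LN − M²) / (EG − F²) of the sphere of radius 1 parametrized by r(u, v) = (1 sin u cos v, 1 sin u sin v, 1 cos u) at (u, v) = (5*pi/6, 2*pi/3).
K = 1

Coefficients of the first fundamental form: E = 1, F = 0, G = sin(u)^2.
Coefficients of the second fundamental form: L = -sin(u)/Abs(sin(u)), M = 0, N = -sin(u)^3/Abs(sin(u)).
Assemble K = (LN − M²)/(EG − F²) = 1. At (u, v) = (5*pi/6, 2*pi/3): K = 1.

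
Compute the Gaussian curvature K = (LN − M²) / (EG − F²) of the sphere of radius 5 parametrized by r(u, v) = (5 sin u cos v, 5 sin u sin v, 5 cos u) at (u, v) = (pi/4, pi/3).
K = 1/25

Coefficients of the first fundamental form: E = 25, F = 0, G = 25*sin(u)^2.
Coefficients of the second fundamental form: L = -5*sin(u)/Abs(sin(u)), M = 0, N = -5*sin(u)^3/Abs(sin(u)).
Assemble K = (LN − M²)/(EG − F²) = 1/25. At (u, v) = (pi/4, pi/3): K = 1/25.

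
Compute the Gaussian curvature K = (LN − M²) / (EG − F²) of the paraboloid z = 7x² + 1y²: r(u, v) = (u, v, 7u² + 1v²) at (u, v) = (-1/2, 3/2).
K = 28/3481

Coefficients of the first fundamental form: E = 196*u^2 + 1, F = 28*u*v, G = 4*v^2 + 1.
Coefficients of the second fundamental form: L = 14/sqrt(196*u^2 + 4*v^2 + 1), M = 0, N = 2/sqrt(196*u^2 + 4*v^2 + 1).
Assemble K = (LN − M²)/(EG − F²) = 28/(38416*u^4 + 1568*u^2*v^2 + 392*u^2 + 16*v^4 + 8*v^2 + 1). At (u, v) = (-1/2, 3/2): K = 28/3481.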